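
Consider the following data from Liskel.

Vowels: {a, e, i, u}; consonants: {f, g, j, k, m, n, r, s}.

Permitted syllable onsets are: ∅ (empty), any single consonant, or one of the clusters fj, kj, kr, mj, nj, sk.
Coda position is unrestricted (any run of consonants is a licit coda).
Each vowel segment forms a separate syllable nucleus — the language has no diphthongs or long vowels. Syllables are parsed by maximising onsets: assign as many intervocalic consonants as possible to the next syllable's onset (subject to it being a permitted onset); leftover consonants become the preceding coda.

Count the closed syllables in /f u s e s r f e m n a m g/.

3

Vowels present: u, e, e, a; each is a nucleus, giving 4 syllables.
Between /u/ (V1) and /e/ (V2): /s/ is a single consonant, so it becomes the next onset.
Between /e/ (V2) and /e/ (V3): /srf/ — longest licit onset from the right is /f/, leaving /sr/ as coda.
Between /e/ (V3) and /a/ (V4): /mn/ — longest licit onset from the right is /n/, leaving /m/ as coda.
So the parse is fu.sesr.fem.namg.
Classifying each syllable: /fu/ (open), /sesr/ (closed), /fem/ (closed), /namg/ (closed).
Closed syllables: 3.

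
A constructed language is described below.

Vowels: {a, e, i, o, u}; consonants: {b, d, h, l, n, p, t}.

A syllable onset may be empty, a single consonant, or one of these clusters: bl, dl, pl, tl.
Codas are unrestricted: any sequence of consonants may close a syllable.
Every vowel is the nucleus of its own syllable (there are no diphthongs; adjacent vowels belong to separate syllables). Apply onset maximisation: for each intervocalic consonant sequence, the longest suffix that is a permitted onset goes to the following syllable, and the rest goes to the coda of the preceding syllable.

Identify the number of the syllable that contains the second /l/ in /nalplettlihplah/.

2

Vowels present: a, e, i, a; each is a nucleus, giving 4 syllables.
σ1/σ2 boundary: /lpl/ — longest licit onset from the right is /pl/, leaving /l/ as coda.
σ2/σ3 boundary: /ttl/ — longest licit onset from the right is /tl/, leaving /t/ as coda.
σ3/σ4 boundary: cluster /hpl/ — the longest permitted-onset suffix is /pl/; onset = /pl/, preceding coda = /h/.
Putting it together: nal.plet.tlih.plah.
The second /l/ is in the onset of syllable 2 (/plet/).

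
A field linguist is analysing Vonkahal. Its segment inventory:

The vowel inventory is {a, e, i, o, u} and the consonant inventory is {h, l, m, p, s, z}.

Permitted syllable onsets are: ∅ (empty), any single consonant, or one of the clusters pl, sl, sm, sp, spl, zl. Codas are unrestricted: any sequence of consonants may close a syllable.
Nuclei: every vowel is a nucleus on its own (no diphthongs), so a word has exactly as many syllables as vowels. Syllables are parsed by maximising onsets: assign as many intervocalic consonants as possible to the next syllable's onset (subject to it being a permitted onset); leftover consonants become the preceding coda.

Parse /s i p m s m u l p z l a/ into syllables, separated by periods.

sipm.smulp.zla

The vowels are i, u, a — 3 nuclei, so 3 syllables.
Between /i/ (V1) and /u/ (V2): /pmsm/ — longest licit onset from the right is /sm/, leaving /pm/ as coda.
Between /u/ (V2) and /a/ (V3): /lpzl/ — longest licit onset from the right is /zl/, leaving /lp/ as coda.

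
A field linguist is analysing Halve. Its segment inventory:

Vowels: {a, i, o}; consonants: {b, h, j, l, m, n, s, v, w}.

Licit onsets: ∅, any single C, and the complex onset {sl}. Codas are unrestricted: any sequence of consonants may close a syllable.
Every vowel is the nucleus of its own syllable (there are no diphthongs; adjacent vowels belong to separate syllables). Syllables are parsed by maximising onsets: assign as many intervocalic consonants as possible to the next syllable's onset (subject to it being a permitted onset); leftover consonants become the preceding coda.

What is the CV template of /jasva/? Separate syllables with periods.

The vowels are a, a — 2 nuclei, so 2 syllables.
σ1/σ2 boundary: /sv/ — longest licit onset from the right is /v/, leaving /s/ as coda.
Result: jas.va.
Mapping each syllable to C/V: /jas/ → CVC, /va/ → CV.

CVC.CV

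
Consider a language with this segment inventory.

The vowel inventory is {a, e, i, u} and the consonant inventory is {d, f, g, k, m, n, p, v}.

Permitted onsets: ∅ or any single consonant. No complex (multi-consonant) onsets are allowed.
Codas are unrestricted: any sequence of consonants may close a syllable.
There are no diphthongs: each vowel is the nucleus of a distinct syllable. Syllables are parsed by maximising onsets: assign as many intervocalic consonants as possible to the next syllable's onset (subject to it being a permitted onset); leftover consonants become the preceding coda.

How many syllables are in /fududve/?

3

The vowels are u, u, e — 3 nuclei, so 3 syllables.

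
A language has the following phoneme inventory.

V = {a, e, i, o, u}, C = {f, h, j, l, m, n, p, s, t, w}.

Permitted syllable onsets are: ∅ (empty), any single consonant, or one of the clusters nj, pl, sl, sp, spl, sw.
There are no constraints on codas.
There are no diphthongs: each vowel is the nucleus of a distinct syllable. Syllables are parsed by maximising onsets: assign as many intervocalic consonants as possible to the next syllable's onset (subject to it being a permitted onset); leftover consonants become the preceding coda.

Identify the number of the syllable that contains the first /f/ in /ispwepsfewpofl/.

Vowels present: i, e, e, o; each is a nucleus, giving 4 syllables.
/i…e/ gap (V1→V2): cluster /spw/ — the longest permitted-onset suffix is /w/; onset = /w/, preceding coda = /sp/.
/e…e/ gap (V2→V3): /psf/; trying suffixes from longest down, /f/ is the first permitted one, so coda /ps/ | onset /f/.
/e…o/ gap (V3→V4): /wp/ splits as /w/ + /p/ (/p/ is the longest suffix that is a licit onset).
Syllabification: isp.weps.few.pofl.
The first /f/ is in the onset of syllable 3 (/few/).

3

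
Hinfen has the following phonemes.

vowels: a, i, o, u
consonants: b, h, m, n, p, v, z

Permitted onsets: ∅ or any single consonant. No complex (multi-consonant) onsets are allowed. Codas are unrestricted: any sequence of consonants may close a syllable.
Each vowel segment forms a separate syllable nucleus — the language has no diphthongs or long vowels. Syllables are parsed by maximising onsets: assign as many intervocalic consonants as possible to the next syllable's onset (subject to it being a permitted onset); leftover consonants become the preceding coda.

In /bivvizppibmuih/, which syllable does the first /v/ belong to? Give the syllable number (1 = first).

1

Nuclei (vowels): i, i, i, u, i → 5 syllables.
σ1/σ2 boundary: /vv/ — longest licit onset from the right is /v/, leaving /v/ as coda.
σ2/σ3 boundary: /zpp/; trying suffixes from longest down, /p/ is the first permitted one, so coda /zp/ | onset /p/.
σ3/σ4 boundary: /bm/ splits as /b/ + /m/ (/m/ is the longest suffix that is a licit onset).
σ4/σ5 boundary: hiatus — the boundary sits between the two vowels.
Putting it together: biv.vizp.pib.mu.ih.
The first /v/ is in the coda of syllable 1 (/biv/).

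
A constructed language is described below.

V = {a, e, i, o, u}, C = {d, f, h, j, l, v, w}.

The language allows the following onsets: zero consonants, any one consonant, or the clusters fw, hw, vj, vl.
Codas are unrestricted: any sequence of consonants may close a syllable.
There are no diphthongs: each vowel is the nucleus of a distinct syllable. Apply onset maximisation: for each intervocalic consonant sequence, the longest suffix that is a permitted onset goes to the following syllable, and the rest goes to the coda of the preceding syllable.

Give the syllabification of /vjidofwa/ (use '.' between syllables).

vji.do.fwa

Nuclei (vowels): i, o, a → 3 syllables.
σ1/σ2 boundary: /d/ is a single consonant, so it becomes the next onset.
σ2/σ3 boundary: cluster /fw/ — /fw/ is itself a permitted onset, so the whole cluster goes right; preceding coda = ∅.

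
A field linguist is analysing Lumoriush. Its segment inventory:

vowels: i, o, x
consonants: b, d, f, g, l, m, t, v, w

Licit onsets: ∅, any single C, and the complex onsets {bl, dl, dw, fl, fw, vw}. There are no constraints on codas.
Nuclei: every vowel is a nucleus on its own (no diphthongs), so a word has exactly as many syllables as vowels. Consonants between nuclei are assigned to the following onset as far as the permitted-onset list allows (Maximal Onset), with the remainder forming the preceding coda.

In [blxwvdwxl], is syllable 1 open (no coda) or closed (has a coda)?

Vowels present: x, x; each is a nucleus, giving 2 syllables.
Between /x/ (V1) and /x/ (V2): /wvdw/ — longest licit onset from the right is /dw/, leaving /wv/ as coda.
Result: blxwv.dwxl.
Syllable 1 is /blxwv/ with coda /wv/, so it is closed.

closed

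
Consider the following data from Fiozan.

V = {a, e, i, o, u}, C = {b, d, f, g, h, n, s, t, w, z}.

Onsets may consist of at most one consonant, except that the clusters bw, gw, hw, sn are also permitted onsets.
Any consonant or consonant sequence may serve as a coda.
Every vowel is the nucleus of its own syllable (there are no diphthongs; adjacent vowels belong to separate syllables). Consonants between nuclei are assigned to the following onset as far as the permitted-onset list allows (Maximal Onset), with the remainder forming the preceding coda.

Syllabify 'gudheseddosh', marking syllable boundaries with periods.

gud.he.sed.dosh

The vowels are u, e, e, o — 4 nuclei, so 4 syllables.
V1 /u/ – V2 /e/: /dh/ — longest licit onset from the right is /h/, leaving /d/ as coda.
V2 /e/ – V3 /e/: just /s/ — single C goes to the following onset.
V3 /e/ – V4 /o/: /dd/; trying suffixes from longest down, /d/ is the first permitted one, so coda /d/ | onset /d/.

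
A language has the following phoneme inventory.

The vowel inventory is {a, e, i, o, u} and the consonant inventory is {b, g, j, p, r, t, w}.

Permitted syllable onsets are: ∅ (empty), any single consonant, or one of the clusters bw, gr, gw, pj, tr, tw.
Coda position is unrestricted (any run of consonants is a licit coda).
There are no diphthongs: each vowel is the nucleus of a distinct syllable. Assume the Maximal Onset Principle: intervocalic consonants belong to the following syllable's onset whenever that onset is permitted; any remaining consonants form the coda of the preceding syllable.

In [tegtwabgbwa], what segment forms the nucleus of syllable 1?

Vowels present: e, a, a; each is a nucleus, giving 3 syllables.
The first nucleus (vowel 1 from the left) is /e/.

e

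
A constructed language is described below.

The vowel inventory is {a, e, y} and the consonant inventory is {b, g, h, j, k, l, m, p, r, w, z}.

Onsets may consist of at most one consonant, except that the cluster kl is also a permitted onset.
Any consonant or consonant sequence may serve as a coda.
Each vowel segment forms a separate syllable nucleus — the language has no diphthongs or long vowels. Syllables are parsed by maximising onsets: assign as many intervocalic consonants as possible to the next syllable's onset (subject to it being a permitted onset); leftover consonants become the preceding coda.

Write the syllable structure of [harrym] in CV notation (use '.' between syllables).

Vowels present: a, y; each is a nucleus, giving 2 syllables.
σ1/σ2 boundary: /rr/ — longest licit onset from the right is /r/, leaving /r/ as coda.
Result: har.rym.
Mapping each syllable to C/V: /har/ → CVC, /rym/ → CVC.

CVC.CVC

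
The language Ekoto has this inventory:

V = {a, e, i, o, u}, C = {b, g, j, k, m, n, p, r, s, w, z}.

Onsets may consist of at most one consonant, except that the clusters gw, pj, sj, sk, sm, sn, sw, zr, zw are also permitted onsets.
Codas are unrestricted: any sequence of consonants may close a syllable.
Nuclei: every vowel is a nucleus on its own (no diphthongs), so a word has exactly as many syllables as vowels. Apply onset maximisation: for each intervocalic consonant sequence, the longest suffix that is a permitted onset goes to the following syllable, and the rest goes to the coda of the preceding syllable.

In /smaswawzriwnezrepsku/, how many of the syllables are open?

3

The vowels are a, a, i, e, e, u — 6 nuclei, so 6 syllables.
σ1/σ2 boundary: /sw/ — entire cluster is a permitted onset → onset /sw/, coda ∅.
σ2/σ3 boundary: /wzr/ — longest licit onset from the right is /zr/, leaving /w/ as coda.
σ3/σ4 boundary: cluster /wn/ — the longest permitted-onset suffix is /n/; onset = /n/, preceding coda = /w/.
σ4/σ5 boundary: /zr/ is a licit onset in full, so it all attaches to the next syllable.
σ5/σ6 boundary: cluster /psk/ — the longest permitted-onset suffix is /sk/; onset = /sk/, preceding coda = /p/.
Syllabification: sma.swaw.zriw.ne.zrep.sku.
Classifying each syllable: /sma/ (open), /swaw/ (closed), /zriw/ (closed), /ne/ (open), /zrep/ (closed), /sku/ (open).
Open syllables: 3.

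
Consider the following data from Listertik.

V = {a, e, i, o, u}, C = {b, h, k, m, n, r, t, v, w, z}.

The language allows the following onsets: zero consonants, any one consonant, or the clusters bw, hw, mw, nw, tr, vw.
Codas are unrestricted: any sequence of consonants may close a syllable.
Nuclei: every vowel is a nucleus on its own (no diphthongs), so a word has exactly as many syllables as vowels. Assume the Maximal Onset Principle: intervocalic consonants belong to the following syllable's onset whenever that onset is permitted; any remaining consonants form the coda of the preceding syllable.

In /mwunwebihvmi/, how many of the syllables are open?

3

The vowels are u, e, i, i — 4 nuclei, so 4 syllables.
σ1/σ2 boundary: cluster /nw/ — /nw/ is itself a permitted onset, so the whole cluster goes right; preceding coda = ∅.
σ2/σ3 boundary: /b/ is a single consonant, so it becomes the next onset.
σ3/σ4 boundary: /hvm/ splits as /hv/ + /m/ (/m/ is the longest suffix that is a licit onset).
Putting it together: mwu.nwe.bihv.mi.
Classifying each syllable: /mwu/ (open), /nwe/ (open), /bihv/ (closed), /mi/ (open).
Open syllables: 3.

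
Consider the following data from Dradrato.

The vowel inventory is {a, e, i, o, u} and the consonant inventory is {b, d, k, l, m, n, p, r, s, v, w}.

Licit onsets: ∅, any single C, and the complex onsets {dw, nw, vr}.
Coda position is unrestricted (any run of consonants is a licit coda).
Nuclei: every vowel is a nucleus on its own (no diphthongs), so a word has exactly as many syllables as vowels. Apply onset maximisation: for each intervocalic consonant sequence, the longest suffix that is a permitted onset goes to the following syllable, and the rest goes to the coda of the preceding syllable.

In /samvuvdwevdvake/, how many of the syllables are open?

Nuclei (vowels): a, u, e, a, e → 5 syllables.
V1 /a/ – V2 /u/: cluster /mv/ — the longest permitted-onset suffix is /v/; onset = /v/, preceding coda = /m/.
V2 /u/ – V3 /e/: /vdw/; trying suffixes from longest down, /dw/ is the first permitted one, so coda /v/ | onset /dw/.
V3 /e/ – V4 /a/: /vdv/ splits as /vd/ + /v/ (/v/ is the longest suffix that is a licit onset).
V4 /a/ – V5 /e/: /k/ is a single consonant, so it becomes the next onset.
So the parse is sam.vuv.dwevd.va.ke.
Classifying each syllable: /sam/ (closed), /vuv/ (closed), /dwevd/ (closed), /va/ (open), /ke/ (open).
Open syllables: 2.

2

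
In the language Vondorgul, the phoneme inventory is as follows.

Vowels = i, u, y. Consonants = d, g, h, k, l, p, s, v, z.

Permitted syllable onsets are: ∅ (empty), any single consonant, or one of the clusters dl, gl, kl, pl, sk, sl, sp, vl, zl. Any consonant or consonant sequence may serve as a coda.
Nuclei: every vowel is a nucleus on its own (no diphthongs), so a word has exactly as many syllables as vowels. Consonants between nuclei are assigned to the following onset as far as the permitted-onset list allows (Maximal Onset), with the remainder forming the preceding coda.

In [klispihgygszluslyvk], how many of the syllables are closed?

The vowels are i, i, y, u, y — 5 nuclei, so 5 syllables.
σ1/σ2 boundary: /sp/ is a licit onset in full, so it all attaches to the next syllable.
σ2/σ3 boundary: /hg/; trying suffixes from longest down, /g/ is the first permitted one, so coda /h/ | onset /g/.
σ3/σ4 boundary: /gszl/ splits as /gs/ + /zl/ (/zl/ is the longest suffix that is a licit onset).
σ4/σ5 boundary: /sl/ — entire cluster is a permitted onset → onset /sl/, coda ∅.
Result: kli.spih.gygs.zlu.slyvk.
Classifying each syllable: /kli/ (open), /spih/ (closed), /gygs/ (closed), /zlu/ (open), /slyvk/ (closed).
Closed syllables: 3.

3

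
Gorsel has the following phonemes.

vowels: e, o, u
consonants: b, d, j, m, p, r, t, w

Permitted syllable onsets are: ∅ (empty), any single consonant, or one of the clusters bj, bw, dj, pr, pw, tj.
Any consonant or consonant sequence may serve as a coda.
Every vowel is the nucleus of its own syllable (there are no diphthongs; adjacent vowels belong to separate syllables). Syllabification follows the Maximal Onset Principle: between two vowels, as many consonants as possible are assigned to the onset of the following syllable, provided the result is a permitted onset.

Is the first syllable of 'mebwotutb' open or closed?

The vowels are e, o, u — 3 nuclei, so 3 syllables.
Between /e/ (V1) and /o/ (V2): cluster /bw/ — /bw/ is itself a permitted onset, so the whole cluster goes right; preceding coda = ∅.
Between /o/ (V2) and /u/ (V3): /t/ → onset of the next syllable (single consonants are always licit onsets).
Syllabification: me.bwo.tutb.
Syllable 1 is /me/; it ends in its nucleus with no coda, so it is open.

open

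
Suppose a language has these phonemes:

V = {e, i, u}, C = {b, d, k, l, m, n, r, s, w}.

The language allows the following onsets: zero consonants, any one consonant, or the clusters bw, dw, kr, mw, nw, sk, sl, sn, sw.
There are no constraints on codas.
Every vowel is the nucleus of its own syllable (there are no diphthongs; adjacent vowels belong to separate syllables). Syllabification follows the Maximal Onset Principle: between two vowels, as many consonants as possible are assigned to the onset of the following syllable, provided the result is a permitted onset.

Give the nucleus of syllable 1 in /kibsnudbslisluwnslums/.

i

Nuclei (vowels): i, u, i, u, u → 5 syllables.
The first nucleus (vowel 1 from the left) is /i/.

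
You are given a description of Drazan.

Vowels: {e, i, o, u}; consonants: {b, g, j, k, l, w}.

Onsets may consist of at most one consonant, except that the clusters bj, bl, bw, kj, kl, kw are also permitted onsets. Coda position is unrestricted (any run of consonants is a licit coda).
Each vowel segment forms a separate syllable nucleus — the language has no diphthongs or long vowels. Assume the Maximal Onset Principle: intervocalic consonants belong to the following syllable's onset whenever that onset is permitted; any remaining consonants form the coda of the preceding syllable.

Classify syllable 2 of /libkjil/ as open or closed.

Vowels present: i, i; each is a nucleus, giving 2 syllables.
σ1/σ2 boundary: /bkj/; trying suffixes from longest down, /kj/ is the first permitted one, so coda /b/ | onset /kj/.
So the parse is lib.kjil.
Syllable 2 is /kjil/ with coda /l/, so it is closed.

closed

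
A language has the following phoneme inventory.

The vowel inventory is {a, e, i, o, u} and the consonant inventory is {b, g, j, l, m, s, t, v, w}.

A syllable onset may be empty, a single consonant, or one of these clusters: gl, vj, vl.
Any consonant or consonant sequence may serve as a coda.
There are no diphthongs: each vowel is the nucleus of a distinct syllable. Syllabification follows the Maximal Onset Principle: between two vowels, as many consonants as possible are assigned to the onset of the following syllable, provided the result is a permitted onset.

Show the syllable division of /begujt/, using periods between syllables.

be.gujt

The vowels are e, u — 2 nuclei, so 2 syllables.
/e…u/ gap (V1→V2): /g/ → onset of the next syllable (single consonants are always licit onsets).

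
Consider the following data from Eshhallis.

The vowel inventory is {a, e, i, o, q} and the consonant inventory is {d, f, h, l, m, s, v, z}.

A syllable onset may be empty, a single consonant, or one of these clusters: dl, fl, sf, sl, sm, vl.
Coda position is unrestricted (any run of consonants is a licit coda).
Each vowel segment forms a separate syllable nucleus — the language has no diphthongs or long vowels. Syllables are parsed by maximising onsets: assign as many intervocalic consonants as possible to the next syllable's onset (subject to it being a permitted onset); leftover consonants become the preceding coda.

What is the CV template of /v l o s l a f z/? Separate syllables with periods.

The vowels are o, a — 2 nuclei, so 2 syllables.
V1 /o/ – V2 /a/: cluster /sl/ — /sl/ is itself a permitted onset, so the whole cluster goes right; preceding coda = ∅.
Putting it together: vlo.slafz.
Mapping each syllable to C/V: /vlo/ → CCV, /slafz/ → CCVCC.

CCV.CCVCC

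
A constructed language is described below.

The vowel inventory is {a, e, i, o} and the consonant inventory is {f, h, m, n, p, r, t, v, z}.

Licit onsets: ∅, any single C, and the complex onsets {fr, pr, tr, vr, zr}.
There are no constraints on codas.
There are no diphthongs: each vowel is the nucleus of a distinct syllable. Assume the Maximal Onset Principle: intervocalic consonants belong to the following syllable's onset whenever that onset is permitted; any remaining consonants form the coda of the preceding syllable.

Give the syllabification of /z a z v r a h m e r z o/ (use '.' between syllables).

The vowels are a, a, e, o — 4 nuclei, so 4 syllables.
σ1/σ2 boundary: /zvr/; trying suffixes from longest down, /vr/ is the first permitted one, so coda /z/ | onset /vr/.
σ2/σ3 boundary: /hm/ — longest licit onset from the right is /m/, leaving /h/ as coda.
σ3/σ4 boundary: /rz/ splits as /r/ + /z/ (/z/ is the longest suffix that is a licit onset).

zaz.vrah.mer.zo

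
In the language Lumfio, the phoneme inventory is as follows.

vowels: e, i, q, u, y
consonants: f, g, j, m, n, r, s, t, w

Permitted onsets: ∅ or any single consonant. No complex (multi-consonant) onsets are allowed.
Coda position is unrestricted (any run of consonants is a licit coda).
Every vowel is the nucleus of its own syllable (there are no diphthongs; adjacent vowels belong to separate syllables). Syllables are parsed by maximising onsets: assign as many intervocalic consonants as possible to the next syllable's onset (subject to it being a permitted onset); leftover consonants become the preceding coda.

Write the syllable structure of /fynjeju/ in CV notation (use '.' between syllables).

Nuclei (vowels): y, e, u → 3 syllables.
Between /y/ (V1) and /e/ (V2): /nj/; trying suffixes from longest down, /j/ is the first permitted one, so coda /n/ | onset /j/.
Between /e/ (V2) and /u/ (V3): /j/ → onset of the next syllable (single consonants are always licit onsets).
Result: fyn.je.ju.
Mapping each syllable to C/V: /fyn/ → CVC, /je/ → CV, /ju/ → CV.

CVC.CV.CV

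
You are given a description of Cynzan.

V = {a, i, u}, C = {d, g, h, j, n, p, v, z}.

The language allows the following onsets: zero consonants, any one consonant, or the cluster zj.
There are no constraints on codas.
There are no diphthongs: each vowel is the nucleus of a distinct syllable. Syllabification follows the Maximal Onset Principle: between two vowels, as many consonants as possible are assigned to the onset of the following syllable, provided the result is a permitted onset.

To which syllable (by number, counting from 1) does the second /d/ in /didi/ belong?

Vowels present: i, i; each is a nucleus, giving 2 syllables.
V1 /i/ – V2 /i/: /d/ → onset of the next syllable (single consonants are always licit onsets).
Syllabification: di.di.
The second /d/ is in the onset of syllable 2 (/di/).

2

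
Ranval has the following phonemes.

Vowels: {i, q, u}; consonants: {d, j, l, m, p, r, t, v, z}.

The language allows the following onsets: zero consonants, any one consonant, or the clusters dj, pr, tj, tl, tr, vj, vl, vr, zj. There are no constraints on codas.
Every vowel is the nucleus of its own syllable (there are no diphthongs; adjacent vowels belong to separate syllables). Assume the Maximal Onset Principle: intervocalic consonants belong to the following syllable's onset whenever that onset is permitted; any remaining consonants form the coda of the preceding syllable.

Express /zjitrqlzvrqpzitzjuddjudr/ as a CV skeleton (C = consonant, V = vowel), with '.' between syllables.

CCV.CCVCC.CCVC.CVC.CCVC.CCVCC

Nuclei (vowels): i, q, q, i, u, u → 6 syllables.
/i…q/ gap (V1→V2): cluster /tr/ — /tr/ is itself a permitted onset, so the whole cluster goes right; preceding coda = ∅.
/q…q/ gap (V2→V3): /lzvr/; trying suffixes from longest down, /vr/ is the first permitted one, so coda /lz/ | onset /vr/.
/q…i/ gap (V3→V4): /pz/ splits as /p/ + /z/ (/z/ is the longest suffix that is a licit onset).
/i…u/ gap (V4→V5): /tzj/ splits as /t/ + /zj/ (/zj/ is the longest suffix that is a licit onset).
/u…u/ gap (V5→V6): cluster /ddj/ — the longest permitted-onset suffix is /dj/; onset = /dj/, preceding coda = /d/.
Result: zji.trqlz.vrqp.zit.zjud.djudr.
Mapping each syllable to C/V: /zji/ → CCV, /trqlz/ → CCVCC, /vrqp/ → CCVC, /zit/ → CVC, /zjud/ → CCVC, /djudr/ → CCVCC.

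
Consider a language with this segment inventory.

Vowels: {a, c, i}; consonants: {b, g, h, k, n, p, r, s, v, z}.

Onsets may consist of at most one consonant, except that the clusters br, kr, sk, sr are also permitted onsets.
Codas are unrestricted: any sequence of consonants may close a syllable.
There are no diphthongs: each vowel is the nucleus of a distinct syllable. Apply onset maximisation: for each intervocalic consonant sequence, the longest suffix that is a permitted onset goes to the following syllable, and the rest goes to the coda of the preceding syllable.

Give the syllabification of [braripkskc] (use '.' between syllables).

The vowels are a, i, c — 3 nuclei, so 3 syllables.
σ1/σ2 boundary: /r/ → onset of the next syllable (single consonants are always licit onsets).
σ2/σ3 boundary: /pksk/; trying suffixes from longest down, /sk/ is the first permitted one, so coda /pk/ | onset /sk/.

bra.ripk.skc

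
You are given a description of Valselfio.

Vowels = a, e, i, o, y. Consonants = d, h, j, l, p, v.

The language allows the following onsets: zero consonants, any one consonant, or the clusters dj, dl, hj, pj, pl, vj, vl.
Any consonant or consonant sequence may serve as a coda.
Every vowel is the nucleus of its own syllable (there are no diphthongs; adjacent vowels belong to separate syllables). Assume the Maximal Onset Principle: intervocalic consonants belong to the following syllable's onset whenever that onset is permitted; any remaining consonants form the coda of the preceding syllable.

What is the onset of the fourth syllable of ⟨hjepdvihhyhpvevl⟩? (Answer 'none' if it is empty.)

The vowels are e, i, y, e — 4 nuclei, so 4 syllables.
Between /e/ (V1) and /i/ (V2): /pdv/; trying suffixes from longest down, /v/ is the first permitted one, so coda /pd/ | onset /v/.
Between /i/ (V2) and /y/ (V3): /hh/ splits as /h/ + /h/ (/h/ is the longest suffix that is a licit onset).
Between /y/ (V3) and /e/ (V4): /hpv/ — longest licit onset from the right is /v/, leaving /hp/ as coda.
Putting it together: hjepd.vih.hyhp.vevl.
Syllable 4 is /vevl/: onset /v/, nucleus /e/, coda /vl/.

v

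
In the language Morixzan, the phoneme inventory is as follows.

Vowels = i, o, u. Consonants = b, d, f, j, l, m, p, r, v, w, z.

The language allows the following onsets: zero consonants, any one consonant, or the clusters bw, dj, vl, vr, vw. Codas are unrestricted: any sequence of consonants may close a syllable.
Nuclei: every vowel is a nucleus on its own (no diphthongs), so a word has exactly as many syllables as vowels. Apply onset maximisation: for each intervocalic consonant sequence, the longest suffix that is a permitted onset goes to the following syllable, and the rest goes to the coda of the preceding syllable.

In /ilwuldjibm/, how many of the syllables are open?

0

The vowels are i, u, i — 3 nuclei, so 3 syllables.
V1 /i/ – V2 /u/: /lw/; trying suffixes from longest down, /w/ is the first permitted one, so coda /l/ | onset /w/.
V2 /u/ – V3 /i/: cluster /ldj/ — the longest permitted-onset suffix is /dj/; onset = /dj/, preceding coda = /l/.
Result: il.wul.djibm.
Classifying each syllable: /il/ (closed), /wul/ (closed), /djibm/ (closed).
Open syllables: 0.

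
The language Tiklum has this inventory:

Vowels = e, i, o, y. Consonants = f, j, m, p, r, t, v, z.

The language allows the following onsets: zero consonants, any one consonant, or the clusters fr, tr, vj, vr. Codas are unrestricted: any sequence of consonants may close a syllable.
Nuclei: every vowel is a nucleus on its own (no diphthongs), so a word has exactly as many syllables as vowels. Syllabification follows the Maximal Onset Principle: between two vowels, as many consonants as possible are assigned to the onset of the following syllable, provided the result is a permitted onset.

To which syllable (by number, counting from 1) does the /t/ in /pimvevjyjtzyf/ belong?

The vowels are i, e, y, y — 4 nuclei, so 4 syllables.
σ1/σ2 boundary: /mv/; trying suffixes from longest down, /v/ is the first permitted one, so coda /m/ | onset /v/.
σ2/σ3 boundary: /vj/ — entire cluster is a permitted onset → onset /vj/, coda ∅.
σ3/σ4 boundary: cluster /jtz/ — the longest permitted-onset suffix is /z/; onset = /z/, preceding coda = /jt/.
Result: pim.ve.vjyjt.zyf.
The /t/ is in the coda of syllable 3 (/vjyjt/).

3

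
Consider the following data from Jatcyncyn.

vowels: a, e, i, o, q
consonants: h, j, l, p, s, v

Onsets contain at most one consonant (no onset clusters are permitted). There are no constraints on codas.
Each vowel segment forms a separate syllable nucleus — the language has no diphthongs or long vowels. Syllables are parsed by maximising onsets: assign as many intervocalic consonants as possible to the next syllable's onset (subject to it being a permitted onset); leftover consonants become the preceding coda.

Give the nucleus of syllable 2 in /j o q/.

q

Nuclei (vowels): o, q → 2 syllables.
The second nucleus (vowel 2 from the left) is /q/.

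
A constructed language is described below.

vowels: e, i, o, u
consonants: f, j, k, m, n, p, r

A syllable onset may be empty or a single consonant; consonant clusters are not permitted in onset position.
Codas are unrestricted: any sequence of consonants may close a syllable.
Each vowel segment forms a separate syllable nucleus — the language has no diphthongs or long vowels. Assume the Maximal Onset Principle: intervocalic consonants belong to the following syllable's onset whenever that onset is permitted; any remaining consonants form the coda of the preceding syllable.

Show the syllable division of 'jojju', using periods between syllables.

The vowels are o, u — 2 nuclei, so 2 syllables.
Between /o/ (V1) and /u/ (V2): /jj/ splits as /j/ + /j/ (/j/ is the longest suffix that is a licit onset).

joj.ju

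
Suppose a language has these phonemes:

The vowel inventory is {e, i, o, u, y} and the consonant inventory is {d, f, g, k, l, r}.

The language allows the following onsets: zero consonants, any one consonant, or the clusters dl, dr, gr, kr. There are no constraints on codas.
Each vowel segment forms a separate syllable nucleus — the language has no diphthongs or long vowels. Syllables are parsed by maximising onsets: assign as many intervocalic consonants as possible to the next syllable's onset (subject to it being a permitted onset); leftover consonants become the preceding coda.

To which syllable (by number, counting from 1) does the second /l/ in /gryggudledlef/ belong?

Nuclei (vowels): y, u, e, e → 4 syllables.
/y…u/ gap (V1→V2): /gg/ splits as /g/ + /g/ (/g/ is the longest suffix that is a licit onset).
/u…e/ gap (V2→V3): /dl/ is a licit onset in full, so it all attaches to the next syllable.
/e…e/ gap (V3→V4): /dl/ is a licit onset in full, so it all attaches to the next syllable.
Result: gryg.gu.dle.dlef.
The second /l/ is in the onset of syllable 4 (/dlef/).

4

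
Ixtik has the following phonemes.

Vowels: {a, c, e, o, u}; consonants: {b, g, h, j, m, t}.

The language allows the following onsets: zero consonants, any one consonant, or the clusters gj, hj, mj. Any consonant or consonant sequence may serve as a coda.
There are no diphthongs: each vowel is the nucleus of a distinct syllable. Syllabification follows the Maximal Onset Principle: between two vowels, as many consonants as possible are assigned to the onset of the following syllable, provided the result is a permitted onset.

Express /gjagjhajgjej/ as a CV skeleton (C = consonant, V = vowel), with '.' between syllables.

Nuclei (vowels): a, a, e → 3 syllables.
Between /a/ (V1) and /a/ (V2): cluster /gjh/ — the longest permitted-onset suffix is /h/; onset = /h/, preceding coda = /gj/.
Between /a/ (V2) and /e/ (V3): cluster /jgj/ — the longest permitted-onset suffix is /gj/; onset = /gj/, preceding coda = /j/.
Putting it together: gjagj.haj.gjej.
Mapping each syllable to C/V: /gjagj/ → CCVCC, /haj/ → CVC, /gjej/ → CCVC.

CCVCC.CVC.CCVC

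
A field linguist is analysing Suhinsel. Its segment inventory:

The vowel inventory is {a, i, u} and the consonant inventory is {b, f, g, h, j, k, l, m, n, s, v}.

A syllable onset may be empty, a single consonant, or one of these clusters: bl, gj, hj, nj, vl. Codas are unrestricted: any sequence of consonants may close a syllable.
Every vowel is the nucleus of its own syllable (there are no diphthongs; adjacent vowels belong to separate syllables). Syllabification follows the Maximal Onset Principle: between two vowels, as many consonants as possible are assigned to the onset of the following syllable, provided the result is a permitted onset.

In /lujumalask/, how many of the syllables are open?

3

Vowels present: u, u, a, a; each is a nucleus, giving 4 syllables.
σ1/σ2 boundary: /j/ is a single consonant, so it becomes the next onset.
σ2/σ3 boundary: just /m/ — single C goes to the following onset.
σ3/σ4 boundary: just /l/ — single C goes to the following onset.
Putting it together: lu.ju.ma.lask.
Classifying each syllable: /lu/ (open), /ju/ (open), /ma/ (open), /lask/ (closed).
Open syllables: 3.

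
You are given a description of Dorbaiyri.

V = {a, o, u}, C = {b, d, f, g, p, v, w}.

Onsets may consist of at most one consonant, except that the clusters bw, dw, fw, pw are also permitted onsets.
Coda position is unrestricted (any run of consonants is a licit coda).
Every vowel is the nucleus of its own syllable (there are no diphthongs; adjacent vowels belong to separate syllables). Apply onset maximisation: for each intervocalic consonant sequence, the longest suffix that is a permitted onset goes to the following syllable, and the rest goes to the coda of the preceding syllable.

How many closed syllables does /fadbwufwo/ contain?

1

Vowels present: a, u, o; each is a nucleus, giving 3 syllables.
/a…u/ gap (V1→V2): /dbw/; trying suffixes from longest down, /bw/ is the first permitted one, so coda /d/ | onset /bw/.
/u…o/ gap (V2→V3): cluster /fw/ — /fw/ is itself a permitted onset, so the whole cluster goes right; preceding coda = ∅.
Result: fad.bwu.fwo.
Classifying each syllable: /fad/ (closed), /bwu/ (open), /fwo/ (open).
Closed syllables: 1.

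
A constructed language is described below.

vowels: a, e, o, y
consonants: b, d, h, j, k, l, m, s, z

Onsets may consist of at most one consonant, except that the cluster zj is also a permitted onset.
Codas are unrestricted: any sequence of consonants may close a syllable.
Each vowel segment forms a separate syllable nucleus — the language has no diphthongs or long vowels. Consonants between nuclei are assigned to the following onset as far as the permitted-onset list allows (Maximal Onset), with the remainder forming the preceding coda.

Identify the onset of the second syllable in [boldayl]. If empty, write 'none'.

The vowels are o, a, y — 3 nuclei, so 3 syllables.
Between /o/ (V1) and /a/ (V2): cluster /ld/ — the longest permitted-onset suffix is /d/; onset = /d/, preceding coda = /l/.
Between /a/ (V2) and /y/ (V3): hiatus — the boundary sits between the two vowels.
So the parse is bol.da.yl.
Syllable 2 is /da/: onset /d/, nucleus /a/, coda ∅.

d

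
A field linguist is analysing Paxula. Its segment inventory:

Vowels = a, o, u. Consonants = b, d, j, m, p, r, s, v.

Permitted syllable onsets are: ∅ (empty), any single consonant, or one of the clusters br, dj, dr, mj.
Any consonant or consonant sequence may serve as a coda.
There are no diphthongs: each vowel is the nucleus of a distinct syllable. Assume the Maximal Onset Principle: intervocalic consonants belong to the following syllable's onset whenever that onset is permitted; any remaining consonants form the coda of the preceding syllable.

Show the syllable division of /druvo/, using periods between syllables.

dru.vo

The vowels are u, o — 2 nuclei, so 2 syllables.
V1 /u/ – V2 /o/: just /v/ — single C goes to the following onset.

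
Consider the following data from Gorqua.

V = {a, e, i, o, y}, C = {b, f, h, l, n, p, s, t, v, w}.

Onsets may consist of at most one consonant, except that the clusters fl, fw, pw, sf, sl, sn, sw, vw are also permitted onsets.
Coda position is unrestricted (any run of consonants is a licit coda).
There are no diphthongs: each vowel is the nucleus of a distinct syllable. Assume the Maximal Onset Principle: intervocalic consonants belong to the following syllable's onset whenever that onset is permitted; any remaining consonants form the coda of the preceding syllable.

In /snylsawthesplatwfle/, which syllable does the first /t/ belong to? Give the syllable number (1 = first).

The vowels are y, a, e, a, e — 5 nuclei, so 5 syllables.
Between /y/ (V1) and /a/ (V2): cluster /ls/ — the longest permitted-onset suffix is /s/; onset = /s/, preceding coda = /l/.
Between /a/ (V2) and /e/ (V3): /wth/ — longest licit onset from the right is /h/, leaving /wt/ as coda.
Between /e/ (V3) and /a/ (V4): /spl/; trying suffixes from longest down, /l/ is the first permitted one, so coda /sp/ | onset /l/.
Between /a/ (V4) and /e/ (V5): /twfl/ splits as /tw/ + /fl/ (/fl/ is the longest suffix that is a licit onset).
Result: snyl.sawt.hesp.latw.fle.
The first /t/ is in the coda of syllable 2 (/sawt/).

2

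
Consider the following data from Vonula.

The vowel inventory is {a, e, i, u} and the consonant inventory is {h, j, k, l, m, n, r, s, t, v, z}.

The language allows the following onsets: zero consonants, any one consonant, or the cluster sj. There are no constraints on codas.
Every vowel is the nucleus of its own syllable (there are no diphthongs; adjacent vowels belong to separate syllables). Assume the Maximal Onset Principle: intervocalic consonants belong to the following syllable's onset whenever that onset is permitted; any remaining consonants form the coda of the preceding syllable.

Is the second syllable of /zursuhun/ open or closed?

The vowels are u, u, u — 3 nuclei, so 3 syllables.
V1 /u/ – V2 /u/: cluster /rs/ — the longest permitted-onset suffix is /s/; onset = /s/, preceding coda = /r/.
V2 /u/ – V3 /u/: /h/ is a single consonant, so it becomes the next onset.
Syllabification: zur.su.hun.
Syllable 2 is /su/; it ends in its nucleus with no coda, so it is open.

open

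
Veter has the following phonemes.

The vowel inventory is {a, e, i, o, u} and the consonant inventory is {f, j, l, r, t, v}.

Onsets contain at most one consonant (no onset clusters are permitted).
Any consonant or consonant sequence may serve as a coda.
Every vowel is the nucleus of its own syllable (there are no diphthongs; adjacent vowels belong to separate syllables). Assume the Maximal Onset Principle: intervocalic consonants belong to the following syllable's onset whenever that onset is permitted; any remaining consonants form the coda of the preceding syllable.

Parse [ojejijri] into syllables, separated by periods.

Nuclei (vowels): o, e, i, i → 4 syllables.
Between /o/ (V1) and /e/ (V2): /j/ → onset of the next syllable (single consonants are always licit onsets).
Between /e/ (V2) and /i/ (V3): just /j/ — single C goes to the following onset.
Between /i/ (V3) and /i/ (V4): /jr/ splits as /j/ + /r/ (/r/ is the longest suffix that is a licit onset).

o.je.jij.ri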